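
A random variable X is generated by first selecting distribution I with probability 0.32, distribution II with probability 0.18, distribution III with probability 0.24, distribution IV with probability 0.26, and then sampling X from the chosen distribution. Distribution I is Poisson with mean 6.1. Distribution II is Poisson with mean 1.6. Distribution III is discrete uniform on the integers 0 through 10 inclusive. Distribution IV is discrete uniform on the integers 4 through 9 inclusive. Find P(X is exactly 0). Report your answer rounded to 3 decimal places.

Conditional on each component, P(X = 0): I: 0.00224287; II: 0.201897; III: 0.0909091; IV: 0.
By total probability, P(X = 0) = 0.32·0.00224287 + 0.18·0.201897 + 0.24·0.0909091 + 0.26·0 = 0.0588773.

0.059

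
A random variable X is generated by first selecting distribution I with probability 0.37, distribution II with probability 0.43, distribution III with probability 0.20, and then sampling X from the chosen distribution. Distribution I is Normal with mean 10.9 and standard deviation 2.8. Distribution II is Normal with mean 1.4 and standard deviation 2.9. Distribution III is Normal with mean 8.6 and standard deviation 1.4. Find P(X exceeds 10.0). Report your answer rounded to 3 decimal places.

Conditional on each component, P(X > 10.0): I: 0.626057; II: 0.00151087; III: 0.158655.
By total probability, P(X > 10.0) = 0.37·0.626057 + 0.43·0.00151087 + 0.2·0.158655 = 0.264022.

0.264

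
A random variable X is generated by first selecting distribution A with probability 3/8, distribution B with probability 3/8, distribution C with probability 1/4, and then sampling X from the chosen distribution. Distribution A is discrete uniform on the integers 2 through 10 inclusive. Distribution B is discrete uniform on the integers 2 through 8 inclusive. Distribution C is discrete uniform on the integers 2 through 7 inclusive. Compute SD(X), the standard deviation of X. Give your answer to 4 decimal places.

2.2592

Per component, A: μ=6, E[X²]=42.6667; B: μ=5, E[X²]=29; C: μ=4.5, E[X²]=23.1667.
E[X] = 0.375·6 + 0.375·5 + 0.25·4.5 = 5.25.
E[X²] = 0.375·42.6667 + 0.375·29 + 0.25·23.1667 = 32.6667.
Var(X) = E[X²] − (E[X])² = 32.6667 − 27.5625 = 5.10417.
SD(X) = √5.10417 = 2.25924.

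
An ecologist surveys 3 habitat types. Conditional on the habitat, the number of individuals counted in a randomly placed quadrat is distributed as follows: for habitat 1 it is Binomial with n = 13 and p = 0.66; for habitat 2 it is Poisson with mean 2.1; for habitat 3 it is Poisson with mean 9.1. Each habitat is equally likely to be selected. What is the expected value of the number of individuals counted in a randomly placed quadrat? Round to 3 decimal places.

Component means — 1: 8.58; 2: 2.1; 3: 9.1.
E[X] = 0.333333·8.58 + 0.333333·2.1 + 0.333333·9.1 = 6.59333.

6.593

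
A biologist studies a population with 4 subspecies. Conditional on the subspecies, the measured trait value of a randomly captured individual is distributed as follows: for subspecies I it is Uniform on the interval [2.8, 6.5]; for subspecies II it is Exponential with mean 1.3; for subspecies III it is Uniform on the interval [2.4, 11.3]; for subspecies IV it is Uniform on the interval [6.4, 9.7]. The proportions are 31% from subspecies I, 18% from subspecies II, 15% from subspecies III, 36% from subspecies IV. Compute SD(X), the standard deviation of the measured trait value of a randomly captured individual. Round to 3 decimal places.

Per component, I: μ=4.65, E[X²]=22.7633; II: μ=1.3, E[X²]=3.38; III: μ=6.85, E[X²]=53.5233; IV: μ=8.05, E[X²]=65.71.
E[X] = 0.31·4.65 + 0.18·1.3 + 0.15·6.85 + 0.36·8.05 = 5.601.
E[X²] = 0.31·22.7633 + 0.18·3.38 + 0.15·53.5233 + 0.36·65.71 = 39.3491.
Var(X) = E[X²] − (E[X])² = 39.3491 − 31.3712 = 7.97793.
SD(X) = √7.97793 = 2.82452.

2.825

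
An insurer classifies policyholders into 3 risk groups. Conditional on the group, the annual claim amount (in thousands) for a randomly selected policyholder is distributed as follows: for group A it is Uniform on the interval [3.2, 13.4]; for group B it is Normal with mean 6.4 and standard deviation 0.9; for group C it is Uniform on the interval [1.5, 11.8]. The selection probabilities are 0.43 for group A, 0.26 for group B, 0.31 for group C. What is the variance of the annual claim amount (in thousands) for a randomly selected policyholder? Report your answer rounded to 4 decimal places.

Per component, A: μ=8.3, E[X²]=77.56; B: μ=6.4, E[X²]=41.77; C: μ=6.65, E[X²]=53.0633.
E[X] = 0.43·8.3 + 0.26·6.4 + 0.31·6.65 = 7.2945.
E[X²] = 0.43·77.56 + 0.26·41.77 + 0.31·53.0633 = 60.6606.
Var(X) = E[X²] − (E[X])² = 60.6606 − 53.2097 = 7.4509.

7.4509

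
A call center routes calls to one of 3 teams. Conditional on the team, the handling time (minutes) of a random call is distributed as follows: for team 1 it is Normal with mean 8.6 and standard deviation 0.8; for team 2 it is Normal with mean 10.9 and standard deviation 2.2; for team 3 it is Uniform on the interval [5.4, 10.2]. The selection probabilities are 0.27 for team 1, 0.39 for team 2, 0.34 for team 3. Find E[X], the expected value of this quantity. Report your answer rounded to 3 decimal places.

9.225

Component means — 1: 8.6; 2: 10.9; 3: 7.8.
E[X] = 0.27·8.6 + 0.39·10.9 + 0.34·7.8 = 9.225.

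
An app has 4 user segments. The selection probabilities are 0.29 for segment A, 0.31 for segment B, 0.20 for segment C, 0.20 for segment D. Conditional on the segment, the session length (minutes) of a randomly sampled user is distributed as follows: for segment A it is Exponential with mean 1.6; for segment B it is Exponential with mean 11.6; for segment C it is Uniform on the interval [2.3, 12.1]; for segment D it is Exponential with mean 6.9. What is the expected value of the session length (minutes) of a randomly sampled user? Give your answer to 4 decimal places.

6.8800

Component means — A: 1.6; B: 11.6; C: 7.2; D: 6.9.
E[X] = 0.29·1.6 + 0.31·11.6 + 0.2·7.2 + 0.2·6.9 = 6.88.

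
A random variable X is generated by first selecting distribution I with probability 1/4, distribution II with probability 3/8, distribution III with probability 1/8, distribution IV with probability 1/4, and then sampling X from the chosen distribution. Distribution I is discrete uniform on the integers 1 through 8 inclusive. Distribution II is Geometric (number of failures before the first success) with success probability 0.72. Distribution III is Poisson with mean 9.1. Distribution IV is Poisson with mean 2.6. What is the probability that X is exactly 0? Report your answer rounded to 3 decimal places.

0.289

Conditional on each component, P(X = 0): I: 0; II: 0.72; III: 0.000111666; IV: 0.0742736.
By total probability, P(X = 0) = 0.25·0 + 0.375·0.72 + 0.125·0.000111666 + 0.25·0.0742736 = 0.288582.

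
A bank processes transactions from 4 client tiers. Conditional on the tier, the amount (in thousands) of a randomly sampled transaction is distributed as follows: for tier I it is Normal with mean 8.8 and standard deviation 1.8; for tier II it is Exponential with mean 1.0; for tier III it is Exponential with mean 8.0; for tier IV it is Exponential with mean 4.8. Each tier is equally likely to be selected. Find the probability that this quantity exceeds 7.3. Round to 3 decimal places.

Conditional on each tier, P(X > 7.3): I: 0.797672; II: 0.000675539; III: 0.401519; IV: 0.21853.
By total probability, P(X > 7.3) = 0.25·0.797672 + 0.25·0.000675539 + 0.25·0.401519 + 0.25·0.21853 = 0.354599.

0.355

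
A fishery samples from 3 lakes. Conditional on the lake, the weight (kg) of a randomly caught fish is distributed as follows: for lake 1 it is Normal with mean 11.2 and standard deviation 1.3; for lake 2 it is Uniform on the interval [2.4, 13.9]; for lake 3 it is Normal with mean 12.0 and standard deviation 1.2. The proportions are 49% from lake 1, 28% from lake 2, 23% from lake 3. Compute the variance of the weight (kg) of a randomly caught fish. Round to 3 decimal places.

Per component, 1: μ=11.2, E[X²]=127.13; 2: μ=8.15, E[X²]=77.4433; 3: μ=12, E[X²]=145.44.
E[X] = 0.49·11.2 + 0.28·8.15 + 0.23·12 = 10.53.
E[X²] = 0.49·127.13 + 0.28·77.4433 + 0.23·145.44 = 117.429.
Var(X) = E[X²] − (E[X])² = 117.429 − 110.881 = 6.54813.

6.548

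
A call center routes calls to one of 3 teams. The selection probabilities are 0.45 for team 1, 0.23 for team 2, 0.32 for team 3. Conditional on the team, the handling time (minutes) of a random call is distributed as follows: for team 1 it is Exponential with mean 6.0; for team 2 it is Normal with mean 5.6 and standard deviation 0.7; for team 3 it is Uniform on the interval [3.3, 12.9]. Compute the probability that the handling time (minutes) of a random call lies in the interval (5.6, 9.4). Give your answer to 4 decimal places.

0.3247

Conditional on each team, P(5.6 < X < 9.4): 1: 0.184501; 2: 0.5; 3: 0.395833.
By total probability, P(5.6 < X < 9.4) = 0.45·0.184501 + 0.23·0.5 + 0.32·0.395833 = 0.324692.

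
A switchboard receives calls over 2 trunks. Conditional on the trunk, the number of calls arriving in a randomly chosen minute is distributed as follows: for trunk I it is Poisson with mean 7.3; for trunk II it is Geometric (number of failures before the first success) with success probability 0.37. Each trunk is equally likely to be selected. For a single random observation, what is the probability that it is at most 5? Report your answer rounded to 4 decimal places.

Conditional on each trunk, P(X ≤ 5): I: 0.264043; II: 0.937476.
By total probability, P(X ≤ 5) = 0.5·0.264043 + 0.5·0.937476 = 0.60076.

0.6008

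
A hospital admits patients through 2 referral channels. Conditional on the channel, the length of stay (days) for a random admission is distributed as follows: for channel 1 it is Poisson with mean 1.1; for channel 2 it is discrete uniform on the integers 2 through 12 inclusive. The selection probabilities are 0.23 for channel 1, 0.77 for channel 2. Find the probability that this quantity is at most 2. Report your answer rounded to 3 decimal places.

0.277

Conditional on each channel, P(X ≤ 2): 1: 0.900416; 2: 0.0909091.
By total probability, P(X ≤ 2) = 0.23·0.900416 + 0.77·0.0909091 = 0.277096.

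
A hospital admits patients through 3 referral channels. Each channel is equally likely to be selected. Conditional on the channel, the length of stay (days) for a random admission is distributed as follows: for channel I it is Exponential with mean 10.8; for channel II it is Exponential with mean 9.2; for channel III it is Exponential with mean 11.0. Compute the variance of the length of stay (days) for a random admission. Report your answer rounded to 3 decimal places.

108.076

Per component, I: μ=10.8, E[X²]=233.28; II: μ=9.2, E[X²]=169.28; III: μ=11, E[X²]=242.
E[X] = 0.333333·10.8 + 0.333333·9.2 + 0.333333·11 = 10.3333.
E[X²] = 0.333333·233.28 + 0.333333·169.28 + 0.333333·242 = 214.853.
Var(X) = E[X²] − (E[X])² = 214.853 − 106.778 = 108.076.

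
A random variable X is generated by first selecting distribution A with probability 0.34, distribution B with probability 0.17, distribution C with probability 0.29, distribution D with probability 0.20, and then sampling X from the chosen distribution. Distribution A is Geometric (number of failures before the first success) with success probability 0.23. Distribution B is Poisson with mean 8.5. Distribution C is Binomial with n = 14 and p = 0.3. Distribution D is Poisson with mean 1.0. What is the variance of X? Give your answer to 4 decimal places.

12.8453

Per component, A: μ=3.34783, E[X²]=25.7637; B: μ=8.5, E[X²]=80.75; C: μ=4.2, E[X²]=20.58; D: μ=1, E[X²]=2.
E[X] = 0.34·3.34783 + 0.17·8.5 + 0.29·4.2 + 0.2·1 = 4.00126.
E[X²] = 0.34·25.7637 + 0.17·80.75 + 0.29·20.58 + 0.2·2 = 28.8554.
Var(X) = E[X²] − (E[X])² = 28.8554 − 16.0101 = 12.8453.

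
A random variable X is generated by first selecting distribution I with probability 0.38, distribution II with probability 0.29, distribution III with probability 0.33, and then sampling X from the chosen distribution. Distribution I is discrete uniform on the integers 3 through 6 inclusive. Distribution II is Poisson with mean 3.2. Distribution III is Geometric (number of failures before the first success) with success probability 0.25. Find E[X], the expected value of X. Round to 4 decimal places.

Component means — I: 4.5; II: 3.2; III: 3.
E[X] = 0.38·4.5 + 0.29·3.2 + 0.33·3 = 3.628.

3.6280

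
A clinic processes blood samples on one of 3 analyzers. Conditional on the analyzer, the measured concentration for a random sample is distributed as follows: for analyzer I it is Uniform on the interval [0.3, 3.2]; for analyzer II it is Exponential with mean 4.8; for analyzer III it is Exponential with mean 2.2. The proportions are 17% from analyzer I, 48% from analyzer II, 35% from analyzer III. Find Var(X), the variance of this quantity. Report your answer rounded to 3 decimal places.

14.779

Per component, I: μ=1.75, E[X²]=3.76333; II: μ=4.8, E[X²]=46.08; III: μ=2.2, E[X²]=9.68.
E[X] = 0.17·1.75 + 0.48·4.8 + 0.35·2.2 = 3.3715.
E[X²] = 0.17·3.76333 + 0.48·46.08 + 0.35·9.68 = 26.1462.
Var(X) = E[X²] − (E[X])² = 26.1462 − 11.367 = 14.7792.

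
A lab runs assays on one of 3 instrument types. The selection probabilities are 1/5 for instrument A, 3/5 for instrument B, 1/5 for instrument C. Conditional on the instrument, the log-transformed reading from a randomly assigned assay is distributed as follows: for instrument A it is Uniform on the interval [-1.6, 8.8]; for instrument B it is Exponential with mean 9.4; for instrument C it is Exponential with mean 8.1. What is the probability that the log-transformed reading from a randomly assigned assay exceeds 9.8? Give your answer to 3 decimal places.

Conditional on each instrument, P(X > 9.8): A: 0; B: 0.352553; C: 0.298234.
By total probability, P(X > 9.8) = 0.2·0 + 0.6·0.352553 + 0.2·0.298234 = 0.271179.

0.271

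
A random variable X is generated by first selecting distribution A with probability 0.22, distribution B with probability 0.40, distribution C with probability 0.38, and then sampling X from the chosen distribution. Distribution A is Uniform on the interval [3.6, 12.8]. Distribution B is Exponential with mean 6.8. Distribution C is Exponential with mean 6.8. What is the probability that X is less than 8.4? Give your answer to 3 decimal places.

0.668

Conditional on each component, P(X < 8.4): A: 0.521739; B: 0.709251; C: 0.709251.
By total probability, P(X < 8.4) = 0.22·0.521739 + 0.4·0.709251 + 0.38·0.709251 = 0.667998.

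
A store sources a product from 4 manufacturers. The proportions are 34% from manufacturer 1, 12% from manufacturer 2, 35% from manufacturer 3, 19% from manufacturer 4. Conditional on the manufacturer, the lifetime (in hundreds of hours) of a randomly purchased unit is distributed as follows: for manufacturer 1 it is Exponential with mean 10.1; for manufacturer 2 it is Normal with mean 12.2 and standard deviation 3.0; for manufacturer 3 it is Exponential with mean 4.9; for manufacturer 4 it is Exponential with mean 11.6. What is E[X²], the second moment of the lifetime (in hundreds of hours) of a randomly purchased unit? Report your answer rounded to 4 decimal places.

156.2474

For each component E[X²] = Var + (mean)², giving 1: 204.02; 2: 157.84; 3: 48.02; 4: 269.12.
Overall E[X²] = 0.34·204.02 + 0.12·157.84 + 0.35·48.02 + 0.19·269.12 = 156.247.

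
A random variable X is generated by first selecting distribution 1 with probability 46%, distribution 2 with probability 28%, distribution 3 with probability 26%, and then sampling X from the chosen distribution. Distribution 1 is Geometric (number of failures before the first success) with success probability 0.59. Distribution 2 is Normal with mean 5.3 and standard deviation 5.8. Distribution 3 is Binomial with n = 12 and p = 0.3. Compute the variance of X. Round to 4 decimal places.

14.5674

Per component, 1: μ=0.694915, E[X²]=1.66073; 2: μ=5.3, E[X²]=61.73; 3: μ=3.6, E[X²]=15.48.
E[X] = 0.46·0.694915 + 0.28·5.3 + 0.26·3.6 = 2.73966.
E[X²] = 0.46·1.66073 + 0.28·61.73 + 0.26·15.48 = 22.0731.
Var(X) = E[X²] − (E[X])² = 22.0731 − 7.50574 = 14.5674.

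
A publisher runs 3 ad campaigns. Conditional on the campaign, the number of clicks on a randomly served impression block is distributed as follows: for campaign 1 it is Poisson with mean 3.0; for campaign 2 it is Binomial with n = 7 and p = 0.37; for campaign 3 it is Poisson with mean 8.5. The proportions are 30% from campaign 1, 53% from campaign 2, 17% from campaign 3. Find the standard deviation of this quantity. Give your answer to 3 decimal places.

Per component, 1: μ=3, E[X²]=12; 2: μ=2.59, E[X²]=8.3398; 3: μ=8.5, E[X²]=80.75.
E[X] = 0.3·3 + 0.53·2.59 + 0.17·8.5 = 3.7177.
E[X²] = 0.3·12 + 0.53·8.3398 + 0.17·80.75 = 21.7476.
Var(X) = E[X²] − (E[X])² = 21.7476 − 13.8213 = 7.9263.
SD(X) = √7.9263 = 2.81537.

2.815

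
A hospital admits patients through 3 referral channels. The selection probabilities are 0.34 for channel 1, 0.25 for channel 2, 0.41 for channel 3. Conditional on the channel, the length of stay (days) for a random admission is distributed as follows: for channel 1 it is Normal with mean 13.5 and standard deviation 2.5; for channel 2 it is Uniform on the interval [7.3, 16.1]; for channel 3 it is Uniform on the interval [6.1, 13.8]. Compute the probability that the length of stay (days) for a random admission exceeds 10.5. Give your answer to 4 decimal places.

Conditional on each channel, P(X > 10.5): 1: 0.88493; 2: 0.636364; 3: 0.428571.
By total probability, P(X > 10.5) = 0.34·0.88493 + 0.25·0.636364 + 0.41·0.428571 = 0.635682.

0.6357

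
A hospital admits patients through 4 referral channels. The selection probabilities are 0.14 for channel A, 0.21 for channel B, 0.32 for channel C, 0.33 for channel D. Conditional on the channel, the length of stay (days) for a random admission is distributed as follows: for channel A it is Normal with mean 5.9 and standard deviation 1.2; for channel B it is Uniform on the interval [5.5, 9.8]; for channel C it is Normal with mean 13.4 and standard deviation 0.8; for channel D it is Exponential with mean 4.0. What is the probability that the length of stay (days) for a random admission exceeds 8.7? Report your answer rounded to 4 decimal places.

Conditional on each channel, P(X > 8.7): A: 0.00981533; B: 0.255814; C: 1; D: 0.113608.
By total probability, P(X > 8.7) = 0.14·0.00981533 + 0.21·0.255814 + 0.32·1 + 0.33·0.113608 = 0.412586.

0.4126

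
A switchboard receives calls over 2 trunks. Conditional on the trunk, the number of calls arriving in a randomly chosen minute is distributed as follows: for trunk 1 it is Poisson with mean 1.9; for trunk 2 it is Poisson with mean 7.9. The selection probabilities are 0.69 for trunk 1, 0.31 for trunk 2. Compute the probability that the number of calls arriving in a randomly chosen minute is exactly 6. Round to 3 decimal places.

0.046

Conditional on each trunk, P(X = 6): 1: 0.00977304; 2: 0.125171.
By total probability, P(X = 6) = 0.69·0.00977304 + 0.31·0.125171 = 0.0455464.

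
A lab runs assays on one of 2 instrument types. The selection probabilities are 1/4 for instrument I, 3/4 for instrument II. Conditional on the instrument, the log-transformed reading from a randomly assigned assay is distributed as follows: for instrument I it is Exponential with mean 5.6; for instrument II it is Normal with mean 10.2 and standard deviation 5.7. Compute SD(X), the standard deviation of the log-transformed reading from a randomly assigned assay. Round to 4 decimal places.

Per component, I: μ=5.6, E[X²]=62.72; II: μ=10.2, E[X²]=136.53.
E[X] = 0.25·5.6 + 0.75·10.2 = 9.05.
E[X²] = 0.25·62.72 + 0.75·136.53 = 118.078.
Var(X) = E[X²] − (E[X])² = 118.078 − 81.9025 = 36.175.
SD(X) = √36.175 = 6.01457.

6.0146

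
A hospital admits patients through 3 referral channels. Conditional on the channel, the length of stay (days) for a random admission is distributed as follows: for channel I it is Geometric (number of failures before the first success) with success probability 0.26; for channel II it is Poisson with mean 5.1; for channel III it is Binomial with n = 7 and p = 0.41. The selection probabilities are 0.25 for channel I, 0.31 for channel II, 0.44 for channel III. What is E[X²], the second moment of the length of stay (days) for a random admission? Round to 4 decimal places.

For each component E[X²] = Var + (mean)², giving I: 19.0473; II: 31.11; III: 9.9302.
Overall E[X²] = 0.25·19.0473 + 0.31·31.11 + 0.44·9.9302 = 18.7752.

18.7752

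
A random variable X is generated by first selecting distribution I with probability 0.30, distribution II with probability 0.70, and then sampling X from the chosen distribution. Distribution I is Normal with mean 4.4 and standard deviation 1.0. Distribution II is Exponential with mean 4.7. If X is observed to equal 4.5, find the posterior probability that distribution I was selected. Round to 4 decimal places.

0.6756

Likelihoods f(4.5 | ·): I: 0.396953; II: 0.0816748.
Posterior ∝ prior × likelihood. Numerator for I: 0.3·0.396953 = 0.119086.
Normalizing constant: 0.3·0.396953 + 0.7·0.0816748 = 0.176258.
P(I | observation) = 0.119086 / 0.176258 = 0.675633.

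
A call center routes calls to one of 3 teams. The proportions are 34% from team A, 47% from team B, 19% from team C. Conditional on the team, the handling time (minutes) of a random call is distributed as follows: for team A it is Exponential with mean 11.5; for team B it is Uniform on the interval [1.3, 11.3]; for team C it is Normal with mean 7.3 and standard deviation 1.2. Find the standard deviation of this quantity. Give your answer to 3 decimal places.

Per component, A: μ=11.5, E[X²]=264.5; B: μ=6.3, E[X²]=48.0233; C: μ=7.3, E[X²]=54.73.
E[X] = 0.34·11.5 + 0.47·6.3 + 0.19·7.3 = 8.258.
E[X²] = 0.34·264.5 + 0.47·48.0233 + 0.19·54.73 = 122.9.
Var(X) = E[X²] − (E[X])² = 122.9 − 68.1946 = 54.7051.
SD(X) = √54.7051 = 7.39629.

7.396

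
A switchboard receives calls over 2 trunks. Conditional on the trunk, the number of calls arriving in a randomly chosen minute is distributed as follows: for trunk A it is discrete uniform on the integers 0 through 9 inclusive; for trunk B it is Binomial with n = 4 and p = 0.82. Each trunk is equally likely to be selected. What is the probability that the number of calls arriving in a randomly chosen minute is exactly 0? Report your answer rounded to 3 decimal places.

0.051

Conditional on each trunk, P(X = 0): A: 0.1; B: 0.00104976.
By total probability, P(X = 0) = 0.5·0.1 + 0.5·0.00104976 = 0.0505249.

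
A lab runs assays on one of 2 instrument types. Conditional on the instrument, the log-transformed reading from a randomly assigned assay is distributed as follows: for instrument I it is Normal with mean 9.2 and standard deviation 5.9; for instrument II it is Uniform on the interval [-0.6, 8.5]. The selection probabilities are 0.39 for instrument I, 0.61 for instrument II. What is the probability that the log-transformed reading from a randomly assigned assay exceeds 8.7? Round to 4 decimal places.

0.2082

Conditional on each instrument, P(X > 8.7): I: 0.533768; II: 0.
By total probability, P(X > 8.7) = 0.39·0.533768 + 0.61·0 = 0.20817.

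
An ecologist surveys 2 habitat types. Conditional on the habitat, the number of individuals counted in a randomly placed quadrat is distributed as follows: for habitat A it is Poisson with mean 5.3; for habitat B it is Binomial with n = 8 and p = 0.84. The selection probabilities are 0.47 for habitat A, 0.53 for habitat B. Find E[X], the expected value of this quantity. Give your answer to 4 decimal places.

6.0526

Component means — A: 5.3; B: 6.72.
E[X] = 0.47·5.3 + 0.53·6.72 = 6.0526.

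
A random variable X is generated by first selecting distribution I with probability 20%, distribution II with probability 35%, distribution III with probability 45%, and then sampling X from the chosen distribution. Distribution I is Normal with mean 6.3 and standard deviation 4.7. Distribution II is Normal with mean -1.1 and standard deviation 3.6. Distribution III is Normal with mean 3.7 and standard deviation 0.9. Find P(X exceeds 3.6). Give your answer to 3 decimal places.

Conditional on each component, P(X > 3.6): I: 0.717174; II: 0.0958519; III: 0.544236.
By total probability, P(X > 3.6) = 0.2·0.717174 + 0.35·0.0958519 + 0.45·0.544236 = 0.421889.

0.422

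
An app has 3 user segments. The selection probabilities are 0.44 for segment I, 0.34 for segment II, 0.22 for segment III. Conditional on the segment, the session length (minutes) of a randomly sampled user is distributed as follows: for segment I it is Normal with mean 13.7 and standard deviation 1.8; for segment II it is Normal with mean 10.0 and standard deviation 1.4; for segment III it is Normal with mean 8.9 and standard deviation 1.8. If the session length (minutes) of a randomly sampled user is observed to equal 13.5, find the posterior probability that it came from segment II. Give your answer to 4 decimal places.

Likelihoods f(13.5 | ·): I: 0.220271; II: 0.0125202; III: 0.00846211.
Posterior ∝ prior × likelihood. Numerator for II: 0.34·0.0125202 = 0.00425687.
Normalizing constant: 0.44·0.220271 + 0.34·0.0125202 + 0.22·0.00846211 = 0.103038.
P(II | observation) = 0.00425687 / 0.103038 = 0.0413138.

0.0413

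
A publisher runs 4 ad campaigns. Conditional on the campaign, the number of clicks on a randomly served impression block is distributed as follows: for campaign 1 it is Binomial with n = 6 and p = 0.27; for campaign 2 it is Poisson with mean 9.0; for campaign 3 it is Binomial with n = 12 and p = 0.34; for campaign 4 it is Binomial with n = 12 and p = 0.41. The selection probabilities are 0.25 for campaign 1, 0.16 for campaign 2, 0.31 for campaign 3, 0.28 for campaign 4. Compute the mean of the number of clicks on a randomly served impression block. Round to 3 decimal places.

4.487

Component means — 1: 1.62; 2: 9; 3: 4.08; 4: 4.92.
E[X] = 0.25·1.62 + 0.16·9 + 0.31·4.08 + 0.28·4.92 = 4.4874.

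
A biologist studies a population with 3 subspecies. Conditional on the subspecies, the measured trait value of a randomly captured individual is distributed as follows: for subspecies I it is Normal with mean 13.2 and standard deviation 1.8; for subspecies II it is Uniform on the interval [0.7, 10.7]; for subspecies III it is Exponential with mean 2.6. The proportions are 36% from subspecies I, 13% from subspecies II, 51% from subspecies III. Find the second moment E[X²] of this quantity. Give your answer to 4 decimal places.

For each component E[X²] = Var + (mean)², giving I: 177.48; II: 40.8233; III: 13.52.
Overall E[X²] = 0.36·177.48 + 0.13·40.8233 + 0.51·13.52 = 76.095.

76.0950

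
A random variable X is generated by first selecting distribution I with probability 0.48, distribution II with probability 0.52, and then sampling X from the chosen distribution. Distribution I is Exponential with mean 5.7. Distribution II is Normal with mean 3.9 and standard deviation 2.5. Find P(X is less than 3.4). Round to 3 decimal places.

0.434

Conditional on each component, P(X < 3.4): I: 0.449259; II: 0.42074.
By total probability, P(X < 3.4) = 0.48·0.449259 + 0.52·0.42074 = 0.434429.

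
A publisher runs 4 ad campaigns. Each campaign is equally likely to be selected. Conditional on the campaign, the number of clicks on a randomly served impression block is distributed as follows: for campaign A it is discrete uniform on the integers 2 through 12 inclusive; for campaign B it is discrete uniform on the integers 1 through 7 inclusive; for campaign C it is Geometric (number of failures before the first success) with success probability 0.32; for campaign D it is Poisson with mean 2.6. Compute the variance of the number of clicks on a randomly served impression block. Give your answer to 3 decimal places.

Per component, A: μ=7, E[X²]=59; B: μ=4, E[X²]=20; C: μ=2.125, E[X²]=11.1562; D: μ=2.6, E[X²]=9.36.
E[X] = 0.25·7 + 0.25·4 + 0.25·2.125 + 0.25·2.6 = 3.93125.
E[X²] = 0.25·59 + 0.25·20 + 0.25·11.1562 + 0.25·9.36 = 24.8791.
Var(X) = E[X²] − (E[X])² = 24.8791 − 15.4547 = 9.42434.

9.424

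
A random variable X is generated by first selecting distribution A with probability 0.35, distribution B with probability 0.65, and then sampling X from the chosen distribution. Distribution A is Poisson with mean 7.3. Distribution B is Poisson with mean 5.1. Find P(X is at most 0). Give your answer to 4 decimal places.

Conditional on each component, P(X ≤ 0): A: 0.000675539; B: 0.00609675.
By total probability, P(X ≤ 0) = 0.35·0.000675539 + 0.65·0.00609675 = 0.00419932.

0.0042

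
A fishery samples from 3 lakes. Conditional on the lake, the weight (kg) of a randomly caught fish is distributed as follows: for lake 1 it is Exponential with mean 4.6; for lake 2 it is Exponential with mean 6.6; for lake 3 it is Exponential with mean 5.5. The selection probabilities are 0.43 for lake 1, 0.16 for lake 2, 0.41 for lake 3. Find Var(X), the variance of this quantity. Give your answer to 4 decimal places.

28.9683

Per component, 1: μ=4.6, E[X²]=42.32; 2: μ=6.6, E[X²]=87.12; 3: μ=5.5, E[X²]=60.5.
E[X] = 0.43·4.6 + 0.16·6.6 + 0.41·5.5 = 5.289.
E[X²] = 0.43·42.32 + 0.16·87.12 + 0.41·60.5 = 56.9418.
Var(X) = E[X²] − (E[X])² = 56.9418 − 27.9735 = 28.9683.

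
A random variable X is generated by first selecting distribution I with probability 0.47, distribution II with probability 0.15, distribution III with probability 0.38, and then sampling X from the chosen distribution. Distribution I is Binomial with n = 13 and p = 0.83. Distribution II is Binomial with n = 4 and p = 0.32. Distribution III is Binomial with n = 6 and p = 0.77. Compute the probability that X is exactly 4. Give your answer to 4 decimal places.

0.1076

Conditional on each component, P(X = 4): I: 4.02401e-05; II: 0.0104858; III: 0.278939.
By total probability, P(X = 4) = 0.47·4.02401e-05 + 0.15·0.0104858 + 0.38·0.278939 = 0.107589.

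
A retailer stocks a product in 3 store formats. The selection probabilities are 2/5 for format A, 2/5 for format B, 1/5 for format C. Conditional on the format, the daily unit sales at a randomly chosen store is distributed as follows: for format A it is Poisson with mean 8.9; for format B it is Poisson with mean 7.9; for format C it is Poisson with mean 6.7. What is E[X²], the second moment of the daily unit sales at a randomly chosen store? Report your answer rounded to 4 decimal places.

For each component E[X²] = Var + (mean)², giving A: 88.11; B: 70.31; C: 51.59.
Overall E[X²] = 0.4·88.11 + 0.4·70.31 + 0.2·51.59 = 73.686.

73.6860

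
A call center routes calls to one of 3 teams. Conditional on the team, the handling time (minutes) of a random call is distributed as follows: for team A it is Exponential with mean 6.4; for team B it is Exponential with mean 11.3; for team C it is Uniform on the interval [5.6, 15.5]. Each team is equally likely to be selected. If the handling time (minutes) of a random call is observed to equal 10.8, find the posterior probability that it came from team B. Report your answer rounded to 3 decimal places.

Likelihoods f(10.8 | ·): A: 0.0289033; B: 0.0340286; C: 0.10101.
Posterior ∝ prior × likelihood. Numerator for B: 0.333333·0.0340286 = 0.0113429.
Normalizing constant: 0.333333·0.0289033 + 0.333333·0.0340286 + 0.333333·0.10101 = 0.0546473.
P(B | observation) = 0.0113429 / 0.0546473 = 0.207565.

0.208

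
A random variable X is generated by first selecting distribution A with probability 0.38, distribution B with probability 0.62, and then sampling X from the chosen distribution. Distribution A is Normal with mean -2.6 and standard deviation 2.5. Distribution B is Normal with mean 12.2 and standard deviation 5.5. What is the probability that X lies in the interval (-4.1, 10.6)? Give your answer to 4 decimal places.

Conditional on each component, P(-4.1 < X < 10.6): A: 0.725747; B: 0.38404.
By total probability, P(-4.1 < X < 10.6) = 0.38·0.725747 + 0.62·0.38404 = 0.513889.

0.5139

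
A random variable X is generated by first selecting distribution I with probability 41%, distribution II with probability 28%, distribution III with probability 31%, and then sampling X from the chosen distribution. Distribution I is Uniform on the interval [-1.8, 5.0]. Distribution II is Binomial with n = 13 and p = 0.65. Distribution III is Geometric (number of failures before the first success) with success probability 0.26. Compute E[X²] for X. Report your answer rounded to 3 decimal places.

For each component E[X²] = Var + (mean)², giving I: 6.41333; II: 74.36; III: 19.0473.
Overall E[X²] = 0.41·6.41333 + 0.28·74.36 + 0.31·19.0473 = 29.3549.

29.355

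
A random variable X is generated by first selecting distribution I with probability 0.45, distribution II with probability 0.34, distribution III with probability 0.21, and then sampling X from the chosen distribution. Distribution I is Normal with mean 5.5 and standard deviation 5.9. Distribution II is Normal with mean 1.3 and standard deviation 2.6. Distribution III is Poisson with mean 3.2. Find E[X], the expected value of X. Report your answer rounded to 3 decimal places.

3.589

Component means — I: 5.5; II: 1.3; III: 3.2.
E[X] = 0.45·5.5 + 0.34·1.3 + 0.21·3.2 = 3.589.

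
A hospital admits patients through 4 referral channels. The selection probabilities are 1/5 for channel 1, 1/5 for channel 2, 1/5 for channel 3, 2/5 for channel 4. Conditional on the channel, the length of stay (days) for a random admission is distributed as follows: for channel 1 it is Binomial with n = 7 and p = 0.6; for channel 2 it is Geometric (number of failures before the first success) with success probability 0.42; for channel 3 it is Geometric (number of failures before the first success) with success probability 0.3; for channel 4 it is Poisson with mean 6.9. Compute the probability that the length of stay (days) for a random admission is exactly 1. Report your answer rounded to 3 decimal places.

Conditional on each channel, P(X = 1): 1: 0.0172032; 2: 0.2436; 3: 0.21; 4: 0.00695372.
By total probability, P(X = 1) = 0.2·0.0172032 + 0.2·0.2436 + 0.2·0.21 + 0.4·0.00695372 = 0.0969421.

0.097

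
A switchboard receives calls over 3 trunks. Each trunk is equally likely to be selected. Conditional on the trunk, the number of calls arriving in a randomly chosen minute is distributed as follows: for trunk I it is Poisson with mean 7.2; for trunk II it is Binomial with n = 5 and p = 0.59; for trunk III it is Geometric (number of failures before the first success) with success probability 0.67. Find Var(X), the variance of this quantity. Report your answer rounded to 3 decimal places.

10.725

Per component, I: μ=7.2, E[X²]=59.04; II: μ=2.95, E[X²]=9.912; III: μ=0.492537, E[X²]=0.977723.
E[X] = 0.333333·7.2 + 0.333333·2.95 + 0.333333·0.492537 = 3.54751.
E[X²] = 0.333333·59.04 + 0.333333·9.912 + 0.333333·0.977723 = 23.3099.
Var(X) = E[X²] − (E[X])² = 23.3099 − 12.5848 = 10.7251.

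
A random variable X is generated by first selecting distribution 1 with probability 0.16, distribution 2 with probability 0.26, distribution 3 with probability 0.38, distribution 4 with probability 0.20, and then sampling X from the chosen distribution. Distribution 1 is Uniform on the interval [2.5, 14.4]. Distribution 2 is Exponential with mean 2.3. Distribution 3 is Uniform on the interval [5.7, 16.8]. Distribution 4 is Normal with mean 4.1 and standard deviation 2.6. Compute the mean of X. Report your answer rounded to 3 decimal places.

7.045

Component means — 1: 8.45; 2: 2.3; 3: 11.25; 4: 4.1.
E[X] = 0.16·8.45 + 0.26·2.3 + 0.38·11.25 + 0.2·4.1 = 7.045.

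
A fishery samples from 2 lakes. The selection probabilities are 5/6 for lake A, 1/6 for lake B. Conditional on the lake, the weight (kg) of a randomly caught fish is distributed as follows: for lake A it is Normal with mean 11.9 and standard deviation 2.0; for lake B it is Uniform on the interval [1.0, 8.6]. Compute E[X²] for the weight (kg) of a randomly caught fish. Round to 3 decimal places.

125.984

For each component E[X²] = Var + (mean)², giving A: 145.61; B: 27.8533.
Overall E[X²] = 0.833333·145.61 + 0.166667·27.8533 = 125.984.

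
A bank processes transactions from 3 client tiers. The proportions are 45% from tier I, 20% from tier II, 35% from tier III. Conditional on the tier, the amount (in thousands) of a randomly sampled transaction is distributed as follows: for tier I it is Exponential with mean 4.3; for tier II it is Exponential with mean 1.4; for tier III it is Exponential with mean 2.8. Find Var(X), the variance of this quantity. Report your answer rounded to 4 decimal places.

Per component, I: μ=4.3, E[X²]=36.98; II: μ=1.4, E[X²]=3.92; III: μ=2.8, E[X²]=15.68.
E[X] = 0.45·4.3 + 0.2·1.4 + 0.35·2.8 = 3.195.
E[X²] = 0.45·36.98 + 0.2·3.92 + 0.35·15.68 = 22.913.
Var(X) = E[X²] − (E[X])² = 22.913 − 10.208 = 12.705.

12.7050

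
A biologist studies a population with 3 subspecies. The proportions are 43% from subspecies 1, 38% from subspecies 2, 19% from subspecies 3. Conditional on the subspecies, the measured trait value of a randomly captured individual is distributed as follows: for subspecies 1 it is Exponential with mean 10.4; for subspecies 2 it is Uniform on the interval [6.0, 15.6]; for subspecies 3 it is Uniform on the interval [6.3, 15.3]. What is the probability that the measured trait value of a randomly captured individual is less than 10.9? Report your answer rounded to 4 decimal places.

Conditional on each subspecies, P(X < 10.9): 1: 0.649389; 2: 0.510417; 3: 0.511111.
By total probability, P(X < 10.9) = 0.43·0.649389 + 0.38·0.510417 + 0.19·0.511111 = 0.570307.

0.5703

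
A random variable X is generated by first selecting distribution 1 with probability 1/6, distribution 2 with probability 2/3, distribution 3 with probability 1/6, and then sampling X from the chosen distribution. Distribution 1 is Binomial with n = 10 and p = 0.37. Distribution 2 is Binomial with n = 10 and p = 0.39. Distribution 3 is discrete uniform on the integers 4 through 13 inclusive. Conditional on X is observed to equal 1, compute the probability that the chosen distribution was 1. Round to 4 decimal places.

Likelihoods P(X=1 | ·): 1: 0.0578451; 2: 0.0456072; 3: 0.
Posterior ∝ prior × likelihood. Numerator for 1: 0.166667·0.0578451 = 0.00964085.
Normalizing constant: 0.166667·0.0578451 + 0.666667·0.0456072 + 0.166667·0 = 0.0400456.
P(1 | observation) = 0.00964085 / 0.0400456 = 0.240747.

0.2407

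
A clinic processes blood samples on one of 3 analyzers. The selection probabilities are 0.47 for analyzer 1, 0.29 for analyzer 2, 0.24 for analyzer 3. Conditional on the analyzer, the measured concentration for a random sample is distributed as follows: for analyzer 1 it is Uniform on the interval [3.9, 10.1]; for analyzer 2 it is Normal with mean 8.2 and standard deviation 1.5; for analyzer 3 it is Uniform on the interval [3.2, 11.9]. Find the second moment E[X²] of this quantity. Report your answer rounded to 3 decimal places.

59.882

For each component E[X²] = Var + (mean)², giving 1: 52.2033; 2: 69.49; 3: 63.31.
Overall E[X²] = 0.47·52.2033 + 0.29·69.49 + 0.24·63.31 = 59.8821.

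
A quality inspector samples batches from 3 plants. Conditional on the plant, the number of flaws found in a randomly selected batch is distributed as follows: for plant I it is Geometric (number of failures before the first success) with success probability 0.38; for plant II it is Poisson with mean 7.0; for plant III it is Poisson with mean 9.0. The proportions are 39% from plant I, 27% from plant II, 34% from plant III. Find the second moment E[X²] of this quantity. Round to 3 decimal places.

48.433

For each component E[X²] = Var + (mean)², giving I: 6.95568; II: 56; III: 90.
Overall E[X²] = 0.39·6.95568 + 0.27·56 + 0.34·90 = 48.4327.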